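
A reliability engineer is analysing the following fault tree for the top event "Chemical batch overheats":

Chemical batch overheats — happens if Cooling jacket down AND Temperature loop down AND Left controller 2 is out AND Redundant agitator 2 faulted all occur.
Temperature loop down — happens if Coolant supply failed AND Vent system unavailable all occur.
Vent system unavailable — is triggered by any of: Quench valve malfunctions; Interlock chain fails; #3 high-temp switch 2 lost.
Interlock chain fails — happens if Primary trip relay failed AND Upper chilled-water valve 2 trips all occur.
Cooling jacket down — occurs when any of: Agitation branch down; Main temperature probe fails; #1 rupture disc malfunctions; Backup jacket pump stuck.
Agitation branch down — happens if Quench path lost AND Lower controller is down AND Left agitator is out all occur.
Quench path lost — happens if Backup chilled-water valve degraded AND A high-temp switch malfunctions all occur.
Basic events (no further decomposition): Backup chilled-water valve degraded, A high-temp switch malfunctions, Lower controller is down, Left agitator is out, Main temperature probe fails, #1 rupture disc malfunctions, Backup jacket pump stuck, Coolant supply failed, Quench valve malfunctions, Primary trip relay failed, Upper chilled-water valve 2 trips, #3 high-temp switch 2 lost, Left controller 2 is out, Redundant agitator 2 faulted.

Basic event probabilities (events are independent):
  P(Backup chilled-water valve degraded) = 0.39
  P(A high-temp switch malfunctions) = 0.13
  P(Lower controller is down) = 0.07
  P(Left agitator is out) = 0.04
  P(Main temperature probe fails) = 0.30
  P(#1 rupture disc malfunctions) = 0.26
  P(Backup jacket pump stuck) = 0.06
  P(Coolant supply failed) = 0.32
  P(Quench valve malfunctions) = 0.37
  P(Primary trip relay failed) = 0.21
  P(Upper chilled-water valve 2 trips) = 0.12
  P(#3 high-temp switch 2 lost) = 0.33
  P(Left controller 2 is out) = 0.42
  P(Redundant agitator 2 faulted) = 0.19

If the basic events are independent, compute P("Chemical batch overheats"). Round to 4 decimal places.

0.0077

P(Quench path lost) [AND] = 0.39 × 0.13 = 0.050700
P(Agitation branch down) [AND] = 0.050700 × 0.07 × 0.04 = 0.000142
P(Cooling jacket down) [OR] = 1 − (1−0.000142) × (1−0.30) × (1−0.26) × (1−0.06) = 0.513149
P(Interlock chain fails) [AND] = 0.21 × 0.12 = 0.025200
P(Vent system unavailable) [OR] = 1 − (1−0.37) × (1−0.025200) × (1−0.33) = 0.588537
P(Temperature loop down) [AND] = 0.32 × 0.588537 = 0.188332
P(Chemical batch overheats) [AND] = 0.513149 × 0.188332 × 0.42 × 0.19 = 0.007712
Rounded to 4 decimal places: P(Chemical batch overheats) ≈ 0.0077.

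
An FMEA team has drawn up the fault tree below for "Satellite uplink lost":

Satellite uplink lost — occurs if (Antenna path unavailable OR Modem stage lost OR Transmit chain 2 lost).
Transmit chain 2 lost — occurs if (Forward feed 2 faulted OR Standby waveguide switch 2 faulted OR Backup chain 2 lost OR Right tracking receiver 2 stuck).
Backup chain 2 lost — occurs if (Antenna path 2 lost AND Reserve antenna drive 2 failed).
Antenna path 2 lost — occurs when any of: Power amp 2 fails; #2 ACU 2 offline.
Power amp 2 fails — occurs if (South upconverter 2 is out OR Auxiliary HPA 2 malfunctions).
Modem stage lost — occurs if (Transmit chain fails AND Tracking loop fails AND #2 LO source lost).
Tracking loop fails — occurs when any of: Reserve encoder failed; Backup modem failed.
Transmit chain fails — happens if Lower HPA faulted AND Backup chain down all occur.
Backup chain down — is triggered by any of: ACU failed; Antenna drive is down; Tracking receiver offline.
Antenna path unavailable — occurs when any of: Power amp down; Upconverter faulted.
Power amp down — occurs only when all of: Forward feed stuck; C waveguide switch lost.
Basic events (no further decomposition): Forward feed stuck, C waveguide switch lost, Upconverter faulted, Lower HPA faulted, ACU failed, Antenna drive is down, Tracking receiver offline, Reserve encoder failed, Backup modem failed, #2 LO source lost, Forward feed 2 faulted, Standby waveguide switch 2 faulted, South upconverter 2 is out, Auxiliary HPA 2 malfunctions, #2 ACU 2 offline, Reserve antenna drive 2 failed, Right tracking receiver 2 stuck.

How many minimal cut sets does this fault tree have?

14

Power amp down [AND]: one cut set from each child combined → 1 × 1 = 1 cut set(s).
Antenna path unavailable [OR]: union of children's cut sets → 2 cut set(s).
Backup chain down [OR]: union of children's cut sets → 3 cut set(s).
Transmit chain fails [AND]: one cut set from each child combined → 1 × 3 = 3 cut set(s).
Tracking loop fails [OR]: union of children's cut sets → 2 cut set(s).
Modem stage lost [AND]: one cut set from each child combined → 3 × 2 × 1 = 6 cut set(s).
Power amp 2 fails [OR]: union of children's cut sets → 2 cut set(s).
Antenna path 2 lost [OR]: union of children's cut sets → 3 cut set(s).
Backup chain 2 lost [AND]: one cut set from each child combined → 3 × 1 = 3 cut set(s).
Transmit chain 2 lost [OR]: union of children's cut sets → 6 cut set(s).
Satellite uplink lost [OR]: union of children's cut sets → 14 cut set(s).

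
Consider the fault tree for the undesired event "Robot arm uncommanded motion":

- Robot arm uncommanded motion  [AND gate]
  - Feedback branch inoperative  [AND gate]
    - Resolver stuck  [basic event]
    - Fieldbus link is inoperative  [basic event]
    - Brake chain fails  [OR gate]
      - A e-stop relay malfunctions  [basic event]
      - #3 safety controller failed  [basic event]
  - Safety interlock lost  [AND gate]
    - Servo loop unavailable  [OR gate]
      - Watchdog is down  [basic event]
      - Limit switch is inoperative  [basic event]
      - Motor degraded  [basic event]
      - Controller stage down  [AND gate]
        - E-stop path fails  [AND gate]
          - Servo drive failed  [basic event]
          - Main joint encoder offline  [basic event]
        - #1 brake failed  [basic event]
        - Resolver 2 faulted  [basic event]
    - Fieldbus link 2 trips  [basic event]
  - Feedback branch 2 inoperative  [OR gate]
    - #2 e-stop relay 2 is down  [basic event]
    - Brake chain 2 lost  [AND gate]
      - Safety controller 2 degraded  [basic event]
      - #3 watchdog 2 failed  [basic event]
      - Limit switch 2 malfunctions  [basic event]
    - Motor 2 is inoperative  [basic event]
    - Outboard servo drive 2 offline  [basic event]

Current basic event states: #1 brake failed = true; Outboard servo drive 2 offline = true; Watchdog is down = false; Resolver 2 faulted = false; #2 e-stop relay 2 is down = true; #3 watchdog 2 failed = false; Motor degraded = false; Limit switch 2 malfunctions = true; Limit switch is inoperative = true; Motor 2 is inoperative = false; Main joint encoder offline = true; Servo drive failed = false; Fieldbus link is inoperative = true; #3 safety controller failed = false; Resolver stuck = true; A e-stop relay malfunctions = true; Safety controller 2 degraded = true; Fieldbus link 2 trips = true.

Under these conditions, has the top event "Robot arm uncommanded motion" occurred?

Yes

Brake chain fails [OR]: A e-stop relay malfunctions=occurs, #3 safety controller failed=not → at least one input occurs → occurs.
Feedback branch inoperative [AND]: Resolver stuck=occurs, Fieldbus link is inoperative=occurs, Brake chain fails=occurs → all inputs occur → occurs.
E-stop path fails [AND]: Servo drive failed=not, Main joint encoder offline=occurs → not all inputs occur → does not occur.
Controller stage down [AND]: E-stop path fails=not, #1 brake failed=occurs, Resolver 2 faulted=not → not all inputs occur → does not occur.
Servo loop unavailable [OR]: Watchdog is down=not, Limit switch is inoperative=occurs, Motor degraded=not, Controller stage down=not → at least one input occurs → occurs.
Safety interlock lost [AND]: Servo loop unavailable=occurs, Fieldbus link 2 trips=occurs → all inputs occur → occurs.
Brake chain 2 lost [AND]: Safety controller 2 degraded=occurs, #3 watchdog 2 failed=not, Limit switch 2 malfunctions=occurs → not all inputs occur → does not occur.
Feedback branch 2 inoperative [OR]: #2 e-stop relay 2 is down=occurs, Brake chain 2 lost=not, Motor 2 is inoperative=not, Outboard servo drive 2 offline=occurs → at least one input occurs → occurs.
Robot arm uncommanded motion [AND]: Feedback branch inoperative=occurs, Safety interlock lost=occurs, Feedback branch 2 inoperative=occurs → all inputs occur → occurs.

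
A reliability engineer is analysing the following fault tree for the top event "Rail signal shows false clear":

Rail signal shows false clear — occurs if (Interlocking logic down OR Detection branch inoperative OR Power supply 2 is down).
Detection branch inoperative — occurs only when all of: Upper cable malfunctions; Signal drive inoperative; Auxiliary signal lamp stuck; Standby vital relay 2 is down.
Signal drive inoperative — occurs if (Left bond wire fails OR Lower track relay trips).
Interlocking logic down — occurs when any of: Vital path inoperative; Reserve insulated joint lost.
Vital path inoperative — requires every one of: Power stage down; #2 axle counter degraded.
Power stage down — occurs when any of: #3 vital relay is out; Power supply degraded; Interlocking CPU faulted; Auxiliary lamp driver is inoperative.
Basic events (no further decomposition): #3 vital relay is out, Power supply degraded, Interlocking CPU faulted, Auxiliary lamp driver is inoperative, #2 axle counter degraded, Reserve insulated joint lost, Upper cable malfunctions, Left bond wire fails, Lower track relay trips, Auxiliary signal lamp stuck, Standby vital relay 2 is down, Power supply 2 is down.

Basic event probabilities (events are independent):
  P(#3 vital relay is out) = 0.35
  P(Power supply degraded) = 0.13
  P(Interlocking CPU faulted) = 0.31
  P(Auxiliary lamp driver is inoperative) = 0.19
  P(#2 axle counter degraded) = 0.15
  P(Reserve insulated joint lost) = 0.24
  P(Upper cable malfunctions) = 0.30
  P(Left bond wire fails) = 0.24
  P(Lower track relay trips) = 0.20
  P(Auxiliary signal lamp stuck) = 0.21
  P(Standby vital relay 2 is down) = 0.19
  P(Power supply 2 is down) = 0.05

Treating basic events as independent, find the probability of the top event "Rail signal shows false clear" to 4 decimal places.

P(Power stage down) [OR] = 1 − (1−0.35) × (1−0.13) × (1−0.31) × (1−0.19) = 0.683942
P(Vital path inoperative) [AND] = 0.683942 × 0.15 = 0.102591
P(Interlocking logic down) [OR] = 1 − (1−0.102591) × (1−0.24) = 0.317969
P(Signal drive inoperative) [OR] = 1 − (1−0.24) × (1−0.20) = 0.392000
P(Detection branch inoperative) [AND] = 0.30 × 0.392000 × 0.21 × 0.19 = 0.004692
P(Rail signal shows false clear) [OR] = 1 − (1−0.317969) × (1−0.004692) × (1−0.05) = 0.355111
Rounded to 4 decimal places: P(Rail signal shows false clear) ≈ 0.3551.

0.3551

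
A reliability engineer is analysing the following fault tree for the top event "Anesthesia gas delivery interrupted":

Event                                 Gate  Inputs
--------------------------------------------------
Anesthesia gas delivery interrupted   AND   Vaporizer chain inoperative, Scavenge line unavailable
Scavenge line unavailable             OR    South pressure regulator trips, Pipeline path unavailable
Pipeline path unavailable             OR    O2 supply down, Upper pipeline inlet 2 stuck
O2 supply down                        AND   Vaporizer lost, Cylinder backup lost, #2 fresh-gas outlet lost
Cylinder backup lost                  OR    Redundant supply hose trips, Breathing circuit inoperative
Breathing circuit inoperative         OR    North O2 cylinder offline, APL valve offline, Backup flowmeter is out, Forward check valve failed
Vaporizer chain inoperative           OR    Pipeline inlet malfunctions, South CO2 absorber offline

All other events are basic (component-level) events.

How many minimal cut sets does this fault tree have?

Vaporizer chain inoperative [OR]: union of children's cut sets → 2 cut set(s).
Breathing circuit inoperative [OR]: union of children's cut sets → 4 cut set(s).
Cylinder backup lost [OR]: union of children's cut sets → 5 cut set(s).
O2 supply down [AND]: one cut set from each child combined → 1 × 5 × 1 = 5 cut set(s).
Pipeline path unavailable [OR]: union of children's cut sets → 6 cut set(s).
Scavenge line unavailable [OR]: union of children's cut sets → 7 cut set(s).
Anesthesia gas delivery interrupted [AND]: one cut set from each child combined → 2 × 7 = 14 cut set(s).

14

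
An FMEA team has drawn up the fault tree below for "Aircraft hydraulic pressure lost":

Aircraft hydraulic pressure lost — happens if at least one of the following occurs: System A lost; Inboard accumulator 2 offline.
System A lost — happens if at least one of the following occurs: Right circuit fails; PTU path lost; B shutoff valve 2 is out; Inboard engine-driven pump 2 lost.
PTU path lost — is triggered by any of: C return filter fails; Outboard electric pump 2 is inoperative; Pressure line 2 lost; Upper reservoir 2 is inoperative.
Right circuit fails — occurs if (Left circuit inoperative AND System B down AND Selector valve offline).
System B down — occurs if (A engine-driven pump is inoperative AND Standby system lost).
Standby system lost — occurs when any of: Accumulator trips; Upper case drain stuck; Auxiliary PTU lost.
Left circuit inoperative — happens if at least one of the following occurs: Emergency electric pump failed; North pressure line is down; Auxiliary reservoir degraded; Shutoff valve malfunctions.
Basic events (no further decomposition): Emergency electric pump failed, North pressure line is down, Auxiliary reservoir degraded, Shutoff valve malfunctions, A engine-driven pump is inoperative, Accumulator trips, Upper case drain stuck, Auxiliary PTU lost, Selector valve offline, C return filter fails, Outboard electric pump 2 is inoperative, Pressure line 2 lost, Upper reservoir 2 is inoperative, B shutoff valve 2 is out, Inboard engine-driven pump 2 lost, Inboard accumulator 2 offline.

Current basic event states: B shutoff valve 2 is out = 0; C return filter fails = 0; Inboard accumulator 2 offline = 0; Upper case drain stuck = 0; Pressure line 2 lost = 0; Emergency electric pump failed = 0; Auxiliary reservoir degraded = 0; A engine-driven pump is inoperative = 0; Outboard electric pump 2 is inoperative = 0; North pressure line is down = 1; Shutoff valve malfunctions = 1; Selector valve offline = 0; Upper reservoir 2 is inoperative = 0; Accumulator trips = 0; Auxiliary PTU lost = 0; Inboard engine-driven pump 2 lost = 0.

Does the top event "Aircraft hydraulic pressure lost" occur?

Left circuit inoperative [OR]: Emergency electric pump failed=not, North pressure line is down=occurs, Auxiliary reservoir degraded=not, Shutoff valve malfunctions=occurs → at least one input occurs → occurs.
Standby system lost [OR]: Accumulator trips=not, Upper case drain stuck=not, Auxiliary PTU lost=not → no input occurs → does not occur.
System B down [AND]: A engine-driven pump is inoperative=not, Standby system lost=not → not all inputs occur → does not occur.
Right circuit fails [AND]: Left circuit inoperative=occurs, System B down=not, Selector valve offline=not → not all inputs occur → does not occur.
PTU path lost [OR]: C return filter fails=not, Outboard electric pump 2 is inoperative=not, Pressure line 2 lost=not, Upper reservoir 2 is inoperative=not → no input occurs → does not occur.
System A lost [OR]: Right circuit fails=not, PTU path lost=not, B shutoff valve 2 is out=not, Inboard engine-driven pump 2 lost=not → no input occurs → does not occur.
Aircraft hydraulic pressure lost [OR]: System A lost=not, Inboard accumulator 2 offline=not → no input occurs → does not occur.

No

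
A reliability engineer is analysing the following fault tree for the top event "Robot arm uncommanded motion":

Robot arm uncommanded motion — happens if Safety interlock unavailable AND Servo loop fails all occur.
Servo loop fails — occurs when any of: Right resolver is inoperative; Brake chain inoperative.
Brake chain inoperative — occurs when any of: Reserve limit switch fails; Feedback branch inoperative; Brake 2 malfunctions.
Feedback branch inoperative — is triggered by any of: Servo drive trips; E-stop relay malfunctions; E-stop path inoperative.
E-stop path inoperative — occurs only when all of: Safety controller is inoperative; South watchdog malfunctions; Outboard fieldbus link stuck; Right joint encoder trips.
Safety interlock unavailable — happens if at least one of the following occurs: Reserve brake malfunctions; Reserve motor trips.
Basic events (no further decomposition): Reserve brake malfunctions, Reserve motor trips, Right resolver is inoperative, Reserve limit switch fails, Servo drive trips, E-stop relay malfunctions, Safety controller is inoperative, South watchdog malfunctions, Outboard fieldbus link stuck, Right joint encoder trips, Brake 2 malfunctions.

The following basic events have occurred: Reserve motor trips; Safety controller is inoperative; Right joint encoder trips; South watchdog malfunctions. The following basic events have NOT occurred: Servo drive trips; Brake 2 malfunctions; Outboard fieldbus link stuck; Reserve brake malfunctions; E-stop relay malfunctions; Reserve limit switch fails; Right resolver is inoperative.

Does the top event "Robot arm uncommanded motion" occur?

Safety interlock unavailable [OR]: Reserve brake malfunctions=not, Reserve motor trips=occurs → at least one input occurs → occurs.
E-stop path inoperative [AND]: Safety controller is inoperative=occurs, South watchdog malfunctions=occurs, Outboard fieldbus link stuck=not, Right joint encoder trips=occurs → not all inputs occur → does not occur.
Feedback branch inoperative [OR]: Servo drive trips=not, E-stop relay malfunctions=not, E-stop path inoperative=not → no input occurs → does not occur.
Brake chain inoperative [OR]: Reserve limit switch fails=not, Feedback branch inoperative=not, Brake 2 malfunctions=not → no input occurs → does not occur.
Servo loop fails [OR]: Right resolver is inoperative=not, Brake chain inoperative=not → no input occurs → does not occur.
Robot arm uncommanded motion [AND]: Safety interlock unavailable=occurs, Servo loop fails=not → not all inputs occur → does not occur.

No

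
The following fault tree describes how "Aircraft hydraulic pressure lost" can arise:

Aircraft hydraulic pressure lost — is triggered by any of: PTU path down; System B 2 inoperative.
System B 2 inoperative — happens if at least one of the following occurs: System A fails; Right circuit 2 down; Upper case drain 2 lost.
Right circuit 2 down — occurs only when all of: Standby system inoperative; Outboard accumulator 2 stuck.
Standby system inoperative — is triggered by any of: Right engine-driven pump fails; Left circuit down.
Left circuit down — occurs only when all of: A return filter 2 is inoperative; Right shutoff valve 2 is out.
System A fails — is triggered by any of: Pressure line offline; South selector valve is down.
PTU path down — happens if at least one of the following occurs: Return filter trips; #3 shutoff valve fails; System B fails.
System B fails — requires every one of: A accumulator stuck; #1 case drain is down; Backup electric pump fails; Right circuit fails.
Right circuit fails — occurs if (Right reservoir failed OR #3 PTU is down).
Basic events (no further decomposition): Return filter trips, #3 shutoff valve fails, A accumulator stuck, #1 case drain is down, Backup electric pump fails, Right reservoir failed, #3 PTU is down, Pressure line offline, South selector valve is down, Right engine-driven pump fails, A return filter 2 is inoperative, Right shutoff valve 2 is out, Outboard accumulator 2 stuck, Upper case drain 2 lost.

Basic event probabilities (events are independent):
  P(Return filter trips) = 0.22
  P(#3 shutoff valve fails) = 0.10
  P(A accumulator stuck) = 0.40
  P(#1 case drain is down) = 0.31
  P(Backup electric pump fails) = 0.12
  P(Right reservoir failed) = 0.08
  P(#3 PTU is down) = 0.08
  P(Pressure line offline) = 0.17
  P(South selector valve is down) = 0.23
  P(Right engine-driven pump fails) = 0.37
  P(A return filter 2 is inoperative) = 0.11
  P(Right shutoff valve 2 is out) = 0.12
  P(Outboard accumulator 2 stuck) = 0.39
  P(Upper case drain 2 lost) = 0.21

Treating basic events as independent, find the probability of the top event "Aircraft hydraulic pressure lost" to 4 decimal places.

0.6986

P(Right circuit fails) [OR] = 1 − (1−0.08) × (1−0.08) = 0.153600
P(System B fails) [AND] = 0.40 × 0.31 × 0.12 × 0.153600 = 0.002286
P(PTU path down) [OR] = 1 − (1−0.22) × (1−0.10) × (1−0.002286) = 0.299605
P(System A fails) [OR] = 1 − (1−0.17) × (1−0.23) = 0.360900
P(Left circuit down) [AND] = 0.11 × 0.12 = 0.013200
P(Standby system inoperative) [OR] = 1 − (1−0.37) × (1−0.013200) = 0.378316
P(Right circuit 2 down) [AND] = 0.378316 × 0.39 = 0.147543
P(System B 2 inoperative) [OR] = 1 − (1−0.360900) × (1−0.147543) × (1−0.21) = 0.569604
P(Aircraft hydraulic pressure lost) [OR] = 1 − (1−0.299605) × (1−0.569604) = 0.698553
Rounded to 4 decimal places: P(Aircraft hydraulic pressure lost) ≈ 0.6986.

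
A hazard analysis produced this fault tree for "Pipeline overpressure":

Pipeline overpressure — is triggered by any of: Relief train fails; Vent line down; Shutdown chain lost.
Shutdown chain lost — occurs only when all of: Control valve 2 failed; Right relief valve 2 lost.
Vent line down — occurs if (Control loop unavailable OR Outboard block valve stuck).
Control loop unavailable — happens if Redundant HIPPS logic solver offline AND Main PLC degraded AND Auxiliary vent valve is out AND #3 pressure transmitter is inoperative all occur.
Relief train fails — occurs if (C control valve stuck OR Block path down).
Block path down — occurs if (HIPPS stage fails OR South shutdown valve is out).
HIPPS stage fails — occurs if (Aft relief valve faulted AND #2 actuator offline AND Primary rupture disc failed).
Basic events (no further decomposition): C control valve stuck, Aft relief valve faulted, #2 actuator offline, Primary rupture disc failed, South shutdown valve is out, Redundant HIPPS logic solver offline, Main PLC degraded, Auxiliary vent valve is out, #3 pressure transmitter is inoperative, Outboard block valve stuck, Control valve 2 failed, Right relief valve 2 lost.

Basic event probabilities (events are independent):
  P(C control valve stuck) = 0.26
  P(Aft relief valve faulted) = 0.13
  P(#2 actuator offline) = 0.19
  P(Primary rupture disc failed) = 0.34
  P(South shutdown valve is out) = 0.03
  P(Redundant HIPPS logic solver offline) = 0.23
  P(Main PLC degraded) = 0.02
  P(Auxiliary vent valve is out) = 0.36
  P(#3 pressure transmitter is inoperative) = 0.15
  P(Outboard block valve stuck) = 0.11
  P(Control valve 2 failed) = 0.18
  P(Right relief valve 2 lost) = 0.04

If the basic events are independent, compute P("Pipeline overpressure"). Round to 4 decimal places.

P(HIPPS stage fails) [AND] = 0.13 × 0.19 × 0.34 = 0.008398
P(Block path down) [OR] = 1 − (1−0.008398) × (1−0.03) = 0.038146
P(Relief train fails) [OR] = 1 − (1−0.26) × (1−0.038146) = 0.288228
P(Control loop unavailable) [AND] = 0.23 × 0.02 × 0.36 × 0.15 = 0.000248
P(Vent line down) [OR] = 1 − (1−0.000248) × (1−0.11) = 0.110221
P(Shutdown chain lost) [AND] = 0.18 × 0.04 = 0.007200
P(Pipeline overpressure) [OR] = 1 − (1−0.288228) × (1−0.110221) × (1−0.007200) = 0.371240
Rounded to 4 decimal places: P(Pipeline overpressure) ≈ 0.3712.

0.3712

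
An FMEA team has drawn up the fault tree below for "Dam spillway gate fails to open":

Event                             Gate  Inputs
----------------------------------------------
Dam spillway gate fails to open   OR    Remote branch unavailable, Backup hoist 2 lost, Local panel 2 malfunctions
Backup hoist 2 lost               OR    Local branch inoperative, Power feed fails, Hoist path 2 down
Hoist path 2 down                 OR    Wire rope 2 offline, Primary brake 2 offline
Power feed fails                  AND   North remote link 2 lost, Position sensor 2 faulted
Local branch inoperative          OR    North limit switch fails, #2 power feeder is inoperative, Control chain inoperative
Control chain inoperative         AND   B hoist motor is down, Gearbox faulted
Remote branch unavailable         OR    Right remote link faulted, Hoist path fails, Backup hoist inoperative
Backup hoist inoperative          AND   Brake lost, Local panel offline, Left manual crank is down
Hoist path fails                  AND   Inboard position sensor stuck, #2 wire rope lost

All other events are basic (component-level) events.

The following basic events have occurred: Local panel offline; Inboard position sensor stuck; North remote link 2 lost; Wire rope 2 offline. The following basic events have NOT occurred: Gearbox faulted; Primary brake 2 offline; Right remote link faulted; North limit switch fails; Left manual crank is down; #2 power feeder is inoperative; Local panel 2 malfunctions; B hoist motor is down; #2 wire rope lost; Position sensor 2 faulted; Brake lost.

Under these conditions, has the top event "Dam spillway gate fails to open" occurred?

Hoist path fails [AND]: Inboard position sensor stuck=occurs, #2 wire rope lost=not → not all inputs occur → does not occur.
Backup hoist inoperative [AND]: Brake lost=not, Local panel offline=occurs, Left manual crank is down=not → not all inputs occur → does not occur.
Remote branch unavailable [OR]: Right remote link faulted=not, Hoist path fails=not, Backup hoist inoperative=not → no input occurs → does not occur.
Control chain inoperative [AND]: B hoist motor is down=not, Gearbox faulted=not → not all inputs occur → does not occur.
Local branch inoperative [OR]: North limit switch fails=not, #2 power feeder is inoperative=not, Control chain inoperative=not → no input occurs → does not occur.
Power feed fails [AND]: North remote link 2 lost=occurs, Position sensor 2 faulted=not → not all inputs occur → does not occur.
Hoist path 2 down [OR]: Wire rope 2 offline=occurs, Primary brake 2 offline=not → at least one input occurs → occurs.
Backup hoist 2 lost [OR]: Local branch inoperative=not, Power feed fails=not, Hoist path 2 down=occurs → at least one input occurs → occurs.
Dam spillway gate fails to open [OR]: Remote branch unavailable=not, Backup hoist 2 lost=occurs, Local panel 2 malfunctions=not → at least one input occurs → occurs.

Yes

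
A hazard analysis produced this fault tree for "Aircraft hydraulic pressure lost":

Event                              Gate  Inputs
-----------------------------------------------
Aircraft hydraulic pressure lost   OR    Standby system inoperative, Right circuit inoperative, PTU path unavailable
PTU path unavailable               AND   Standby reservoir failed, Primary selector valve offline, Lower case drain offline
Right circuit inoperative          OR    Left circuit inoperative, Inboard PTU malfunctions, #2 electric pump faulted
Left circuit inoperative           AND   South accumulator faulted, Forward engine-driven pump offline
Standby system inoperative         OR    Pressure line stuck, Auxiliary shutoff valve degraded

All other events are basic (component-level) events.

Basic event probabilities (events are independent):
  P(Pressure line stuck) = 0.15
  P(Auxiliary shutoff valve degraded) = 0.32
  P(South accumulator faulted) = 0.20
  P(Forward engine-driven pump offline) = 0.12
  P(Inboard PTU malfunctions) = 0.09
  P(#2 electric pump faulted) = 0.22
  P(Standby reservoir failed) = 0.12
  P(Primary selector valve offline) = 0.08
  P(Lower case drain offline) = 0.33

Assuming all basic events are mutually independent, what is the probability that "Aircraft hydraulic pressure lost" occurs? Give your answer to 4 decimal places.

P(Standby system inoperative) [OR] = 1 − (1−0.15) × (1−0.32) = 0.422000
P(Left circuit inoperative) [AND] = 0.20 × 0.12 = 0.024000
P(Right circuit inoperative) [OR] = 1 − (1−0.024000) × (1−0.09) × (1−0.22) = 0.307235
P(PTU path unavailable) [AND] = 0.12 × 0.08 × 0.33 = 0.003168
P(Aircraft hydraulic pressure lost) [OR] = 1 − (1−0.422000) × (1−0.307235) × (1−0.003168) = 0.600850
Rounded to 4 decimal places: P(Aircraft hydraulic pressure lost) ≈ 0.6009.

0.6009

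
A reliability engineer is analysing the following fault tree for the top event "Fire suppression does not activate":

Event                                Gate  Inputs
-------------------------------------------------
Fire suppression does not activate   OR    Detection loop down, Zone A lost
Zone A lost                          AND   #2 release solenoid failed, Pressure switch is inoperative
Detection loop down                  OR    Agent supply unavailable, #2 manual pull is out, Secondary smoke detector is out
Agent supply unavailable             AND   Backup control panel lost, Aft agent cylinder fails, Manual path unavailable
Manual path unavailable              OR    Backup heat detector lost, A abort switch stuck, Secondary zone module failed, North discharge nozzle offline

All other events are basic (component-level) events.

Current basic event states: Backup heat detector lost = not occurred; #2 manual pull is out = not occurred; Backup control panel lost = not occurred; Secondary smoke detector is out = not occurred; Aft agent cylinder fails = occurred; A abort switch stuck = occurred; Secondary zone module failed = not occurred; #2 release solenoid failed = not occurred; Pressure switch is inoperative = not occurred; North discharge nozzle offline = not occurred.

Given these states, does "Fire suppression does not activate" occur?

No

Manual path unavailable [OR]: Backup heat detector lost=not, A abort switch stuck=occurs, Secondary zone module failed=not, North discharge nozzle offline=not → at least one input occurs → occurs.
Agent supply unavailable [AND]: Backup control panel lost=not, Aft agent cylinder fails=occurs, Manual path unavailable=occurs → not all inputs occur → does not occur.
Detection loop down [OR]: Agent supply unavailable=not, #2 manual pull is out=not, Secondary smoke detector is out=not → no input occurs → does not occur.
Zone A lost [AND]: #2 release solenoid failed=not, Pressure switch is inoperative=not → not all inputs occur → does not occur.
Fire suppression does not activate [OR]: Detection loop down=not, Zone A lost=not → no input occurs → does not occur.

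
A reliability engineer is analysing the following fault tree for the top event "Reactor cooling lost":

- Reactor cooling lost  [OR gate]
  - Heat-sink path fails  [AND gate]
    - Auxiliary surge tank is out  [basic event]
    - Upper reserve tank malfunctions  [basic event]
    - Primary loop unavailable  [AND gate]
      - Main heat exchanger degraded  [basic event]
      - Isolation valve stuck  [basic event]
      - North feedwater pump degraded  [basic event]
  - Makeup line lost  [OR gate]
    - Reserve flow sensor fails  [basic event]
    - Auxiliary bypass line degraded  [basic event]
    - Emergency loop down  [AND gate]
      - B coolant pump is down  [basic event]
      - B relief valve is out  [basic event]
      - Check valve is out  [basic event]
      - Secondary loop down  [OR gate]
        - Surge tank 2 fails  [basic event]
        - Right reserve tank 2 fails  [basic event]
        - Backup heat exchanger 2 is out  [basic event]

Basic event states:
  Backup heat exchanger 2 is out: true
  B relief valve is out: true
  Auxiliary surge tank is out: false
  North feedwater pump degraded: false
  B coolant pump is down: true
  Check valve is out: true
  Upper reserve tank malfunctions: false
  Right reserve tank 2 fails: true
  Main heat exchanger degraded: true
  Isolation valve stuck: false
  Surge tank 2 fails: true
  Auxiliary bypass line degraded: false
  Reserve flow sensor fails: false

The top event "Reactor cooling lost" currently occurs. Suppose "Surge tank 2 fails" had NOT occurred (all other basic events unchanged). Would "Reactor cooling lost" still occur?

Yes

Counterfactual: set "Surge tank 2 fails" to not occurred.
Primary loop unavailable [AND]: Main heat exchanger degraded=occurs, Isolation valve stuck=not, North feedwater pump degraded=not → not all inputs occur → does not occur.
Heat-sink path fails [AND]: Auxiliary surge tank is out=not, Upper reserve tank malfunctions=not, Primary loop unavailable=not → not all inputs occur → does not occur.
Secondary loop down [OR]: Surge tank 2 fails=not, Right reserve tank 2 fails=occurs, Backup heat exchanger 2 is out=occurs → at least one input occurs → occurs.
Emergency loop down [AND]: B coolant pump is down=occurs, B relief valve is out=occurs, Check valve is out=occurs, Secondary loop down=occurs → all inputs occur → occurs.
Makeup line lost [OR]: Reserve flow sensor fails=not, Auxiliary bypass line degraded=not, Emergency loop down=occurs → at least one input occurs → occurs.
Reactor cooling lost [OR]: Heat-sink path fails=not, Makeup line lost=occurs → at least one input occurs → occurs.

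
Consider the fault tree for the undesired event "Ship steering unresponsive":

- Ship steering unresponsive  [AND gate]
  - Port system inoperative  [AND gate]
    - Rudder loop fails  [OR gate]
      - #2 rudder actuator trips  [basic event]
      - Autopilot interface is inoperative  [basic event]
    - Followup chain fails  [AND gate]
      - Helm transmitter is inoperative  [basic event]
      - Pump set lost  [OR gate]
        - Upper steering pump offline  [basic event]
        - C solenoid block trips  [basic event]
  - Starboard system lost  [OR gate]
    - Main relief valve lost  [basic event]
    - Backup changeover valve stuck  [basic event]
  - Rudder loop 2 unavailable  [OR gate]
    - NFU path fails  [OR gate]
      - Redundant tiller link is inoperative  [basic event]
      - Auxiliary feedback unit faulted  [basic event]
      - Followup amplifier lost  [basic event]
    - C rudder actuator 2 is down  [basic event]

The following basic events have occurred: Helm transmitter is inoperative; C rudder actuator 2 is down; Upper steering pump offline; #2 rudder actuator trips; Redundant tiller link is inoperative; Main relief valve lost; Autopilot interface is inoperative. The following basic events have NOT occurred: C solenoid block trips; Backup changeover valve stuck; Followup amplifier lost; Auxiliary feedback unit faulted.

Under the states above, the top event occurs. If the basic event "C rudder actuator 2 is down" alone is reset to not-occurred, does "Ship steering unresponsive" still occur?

Yes

Counterfactual: set "C rudder actuator 2 is down" to not occurred.
Rudder loop fails [OR]: #2 rudder actuator trips=occurs, Autopilot interface is inoperative=occurs → at least one input occurs → occurs.
Pump set lost [OR]: Upper steering pump offline=occurs, C solenoid block trips=not → at least one input occurs → occurs.
Followup chain fails [AND]: Helm transmitter is inoperative=occurs, Pump set lost=occurs → all inputs occur → occurs.
Port system inoperative [AND]: Rudder loop fails=occurs, Followup chain fails=occurs → all inputs occur → occurs.
Starboard system lost [OR]: Main relief valve lost=occurs, Backup changeover valve stuck=not → at least one input occurs → occurs.
NFU path fails [OR]: Redundant tiller link is inoperative=occurs, Auxiliary feedback unit faulted=not, Followup amplifier lost=not → at least one input occurs → occurs.
Rudder loop 2 unavailable [OR]: NFU path fails=occurs, C rudder actuator 2 is down=not → at least one input occurs → occurs.
Ship steering unresponsive [AND]: Port system inoperative=occurs, Starboard system lost=occurs, Rudder loop 2 unavailable=occurs → all inputs occur → occurs.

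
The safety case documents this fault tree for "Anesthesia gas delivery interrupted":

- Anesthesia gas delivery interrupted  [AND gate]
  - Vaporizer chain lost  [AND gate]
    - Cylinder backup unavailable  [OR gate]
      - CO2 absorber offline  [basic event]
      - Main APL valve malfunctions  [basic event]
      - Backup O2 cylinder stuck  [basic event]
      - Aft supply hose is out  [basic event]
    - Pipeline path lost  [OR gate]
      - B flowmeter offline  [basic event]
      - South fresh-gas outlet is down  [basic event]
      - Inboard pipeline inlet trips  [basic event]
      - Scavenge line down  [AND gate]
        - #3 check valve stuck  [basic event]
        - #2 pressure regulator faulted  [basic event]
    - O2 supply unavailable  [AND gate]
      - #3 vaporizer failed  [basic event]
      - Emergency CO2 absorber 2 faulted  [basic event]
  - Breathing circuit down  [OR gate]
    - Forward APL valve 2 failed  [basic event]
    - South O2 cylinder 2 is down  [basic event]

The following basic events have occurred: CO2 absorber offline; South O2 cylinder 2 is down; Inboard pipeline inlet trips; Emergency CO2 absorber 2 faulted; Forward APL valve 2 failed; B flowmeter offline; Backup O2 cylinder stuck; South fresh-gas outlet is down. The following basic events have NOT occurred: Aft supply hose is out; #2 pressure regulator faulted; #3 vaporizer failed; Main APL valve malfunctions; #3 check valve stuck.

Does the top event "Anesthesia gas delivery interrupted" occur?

No

Cylinder backup unavailable [OR]: CO2 absorber offline=occurs, Main APL valve malfunctions=not, Backup O2 cylinder stuck=occurs, Aft supply hose is out=not → at least one input occurs → occurs.
Scavenge line down [AND]: #3 check valve stuck=not, #2 pressure regulator faulted=not → not all inputs occur → does not occur.
Pipeline path lost [OR]: B flowmeter offline=occurs, South fresh-gas outlet is down=occurs, Inboard pipeline inlet trips=occurs, Scavenge line down=not → at least one input occurs → occurs.
O2 supply unavailable [AND]: #3 vaporizer failed=not, Emergency CO2 absorber 2 faulted=occurs → not all inputs occur → does not occur.
Vaporizer chain lost [AND]: Cylinder backup unavailable=occurs, Pipeline path lost=occurs, O2 supply unavailable=not → not all inputs occur → does not occur.
Breathing circuit down [OR]: Forward APL valve 2 failed=occurs, South O2 cylinder 2 is down=occurs → at least one input occurs → occurs.
Anesthesia gas delivery interrupted [AND]: Vaporizer chain lost=not, Breathing circuit down=occurs → not all inputs occur → does not occur.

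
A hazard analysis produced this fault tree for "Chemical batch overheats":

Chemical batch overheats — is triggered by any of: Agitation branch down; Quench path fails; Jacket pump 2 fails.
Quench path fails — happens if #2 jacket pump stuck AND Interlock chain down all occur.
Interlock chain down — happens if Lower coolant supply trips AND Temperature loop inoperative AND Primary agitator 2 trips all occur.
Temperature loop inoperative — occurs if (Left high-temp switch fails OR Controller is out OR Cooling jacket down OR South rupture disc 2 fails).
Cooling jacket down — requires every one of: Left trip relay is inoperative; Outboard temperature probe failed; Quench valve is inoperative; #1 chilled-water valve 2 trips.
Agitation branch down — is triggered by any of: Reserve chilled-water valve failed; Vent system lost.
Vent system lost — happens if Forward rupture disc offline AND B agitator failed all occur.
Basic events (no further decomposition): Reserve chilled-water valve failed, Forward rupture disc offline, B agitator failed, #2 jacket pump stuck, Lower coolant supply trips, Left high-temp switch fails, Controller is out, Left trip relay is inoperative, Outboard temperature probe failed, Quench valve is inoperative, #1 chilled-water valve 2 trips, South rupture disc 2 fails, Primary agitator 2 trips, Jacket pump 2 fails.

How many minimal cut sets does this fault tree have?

7

Vent system lost [AND]: one cut set from each child combined → 1 × 1 = 1 cut set(s).
Agitation branch down [OR]: union of children's cut sets → 2 cut set(s).
Cooling jacket down [AND]: one cut set from each child combined → 1 × 1 × 1 × 1 = 1 cut set(s).
Temperature loop inoperative [OR]: union of children's cut sets → 4 cut set(s).
Interlock chain down [AND]: one cut set from each child combined → 1 × 4 × 1 = 4 cut set(s).
Quench path fails [AND]: one cut set from each child combined → 1 × 4 = 4 cut set(s).
Chemical batch overheats [OR]: union of children's cut sets → 7 cut set(s).
Minimal cut sets: {Reserve chilled-water valve failed}; {B agitator failed, Forward rupture disc offline}; {#2 jacket pump stuck, Left high-temp switch fails, Lower coolant supply trips, Primary agitator 2 trips}; {#2 jacket pump stuck, Controller is out, Lower coolant supply trips, Primary agitator 2 trips}; {#1 chilled-water valve 2 trips, #2 jacket pump stuck, Left trip relay is inoperative, Lower coolant supply trips, Outboard temperature probe failed, Primary agitator 2 trips, Quench valve is inoperative}; {#2 jacket pump stuck, Lower coolant supply trips, Primary agitator 2 trips, South rupture disc 2 fails}; {Jacket pump 2 fails}.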